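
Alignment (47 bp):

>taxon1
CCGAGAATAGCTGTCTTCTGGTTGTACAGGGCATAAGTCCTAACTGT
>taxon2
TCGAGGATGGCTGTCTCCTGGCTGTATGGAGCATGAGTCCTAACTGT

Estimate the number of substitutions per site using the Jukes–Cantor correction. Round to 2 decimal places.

The sequences differ at 9 of 47 sites (1, 6, 9, 17, 22, 27, 28, 30, 35), so p = 9/47 ≈ 0.191489.
d = −(3/4) ln(1 − 4p/3) = −0.75 ln(1 − 0.255319) = −0.75 ln(0.744681)
  = −0.75 × (-0.294799) = 0.221099 substitutions/site.

0.22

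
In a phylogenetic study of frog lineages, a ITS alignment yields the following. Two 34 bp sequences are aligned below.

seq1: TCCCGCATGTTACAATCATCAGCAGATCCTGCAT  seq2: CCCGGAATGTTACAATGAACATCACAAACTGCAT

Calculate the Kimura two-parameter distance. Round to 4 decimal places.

0.3332

Of 34 sites, 1 differences are transitions and 8 are transversions, so P = 1/34 ≈ 0.029412 and Q = 8/34 ≈ 0.235294.
Under the Kimura two-parameter model, d = −½ ln(1 − 2P − Q) − ¼ ln(1 − 2Q).
1 − 2P − Q = 0.705882, giving −½ ln(0.705882) = 0.174154.
1 − 2Q = 0.529412, giving −¼ ln(0.529412) = 0.158997.
d = 0.174154 + 0.158997 = 0.333151.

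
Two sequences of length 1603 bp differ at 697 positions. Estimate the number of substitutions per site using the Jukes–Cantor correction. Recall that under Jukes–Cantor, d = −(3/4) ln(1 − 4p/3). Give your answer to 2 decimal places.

0.65

p = 697/1603 ≈ 0.43481.
d = −(3/4) ln(1 − 4p/3) = −0.75 ln(1 − 0.579747) = −0.75 ln(0.420253)
  = −0.75 × (-0.866898) = 0.650174 substitutions/site.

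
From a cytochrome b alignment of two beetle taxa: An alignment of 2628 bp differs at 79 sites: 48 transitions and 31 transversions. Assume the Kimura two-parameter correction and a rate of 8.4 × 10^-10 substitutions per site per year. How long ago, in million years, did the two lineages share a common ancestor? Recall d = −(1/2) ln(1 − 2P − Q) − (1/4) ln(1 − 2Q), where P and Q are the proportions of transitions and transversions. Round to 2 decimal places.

18.29

P = 48/2628 ≈ 0.018265 and Q = 31/2628 ≈ 0.011796.
Under the Kimura two-parameter model, d = −½ ln(1 − 2P − Q) − ¼ ln(1 − 2Q).
1 − 2P − Q = 0.951674, giving −½ ln(0.951674) = 0.024766.
1 − 2Q = 0.976408, giving −¼ ln(0.976408) = 0.005969.
d = 0.024766 + 0.005969 = 0.030735.
Under a molecular clock d = 2μt, so t = d/(2μ) = 0.030735 / (2 × 8.4 × 10^-10) = 18.29 million years.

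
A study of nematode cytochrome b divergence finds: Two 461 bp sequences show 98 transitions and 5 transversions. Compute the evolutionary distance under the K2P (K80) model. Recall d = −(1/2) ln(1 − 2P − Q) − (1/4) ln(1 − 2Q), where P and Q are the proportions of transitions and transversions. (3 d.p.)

0.292

P = 98/461 ≈ 0.212581 and Q = 5/461 ≈ 0.010846.
Under the Kimura two-parameter model, d = −½ ln(1 − 2P − Q) − ¼ ln(1 − 2Q).
1 − 2P − Q = 0.563992, giving −½ ln(0.563992) = 0.286358.
1 − 2Q = 0.978308, giving −¼ ln(0.978308) = 0.005483.
d = 0.286358 + 0.005483 = 0.291841.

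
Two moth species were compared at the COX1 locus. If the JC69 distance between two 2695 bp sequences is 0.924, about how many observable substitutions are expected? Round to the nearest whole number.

Invert JC69: p = (3/4)(1 − e^(−4d/3)) = 0.75 × (1 − e^(-1.232)) = 0.75 × (1 − 0.291709) = 0.531218.
Expected differing sites = pL ≈ 0.531218 × 2695 = 1431.63251 ≈ 1432.

1432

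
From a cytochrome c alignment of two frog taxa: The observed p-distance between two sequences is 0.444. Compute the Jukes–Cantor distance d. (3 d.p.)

d = −(3/4) ln(1 − 4p/3) = −0.75 ln(1 − 0.592) = −0.75 ln(0.408)
  = −0.75 × (-0.896488) = 0.672366 substitutions/site.

0.672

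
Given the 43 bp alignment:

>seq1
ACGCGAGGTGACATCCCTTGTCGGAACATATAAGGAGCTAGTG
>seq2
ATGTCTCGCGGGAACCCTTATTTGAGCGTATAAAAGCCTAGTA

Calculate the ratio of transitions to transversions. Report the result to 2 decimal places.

1.71

Transitions are A↔G and C↔T; transversions are all other mismatches.
Transitions: 12. Transversions: 7.
R = 12/7 = 1.714285… ≈ 1.71 (to 2 d.p.).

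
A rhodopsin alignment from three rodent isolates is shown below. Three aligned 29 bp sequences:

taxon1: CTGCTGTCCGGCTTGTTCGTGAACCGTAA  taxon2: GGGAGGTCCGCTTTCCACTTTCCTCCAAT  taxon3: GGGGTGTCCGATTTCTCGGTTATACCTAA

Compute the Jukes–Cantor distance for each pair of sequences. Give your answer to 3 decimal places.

taxon1–taxon2: 17/29 sites differ → p ≈ 0.586207, d = −0.75 ln(1 − 0.781609) = 1.141101 ≈ 1.141.
taxon1–taxon3: 12/29 sites differ → p ≈ 0.413793, d = −0.75 ln(1 − 0.551724) = 0.601760 ≈ 0.602.
taxon2–taxon3: 12/29 sites differ → p ≈ 0.413793, d = −0.75 ln(1 − 0.551724) = 0.601760 ≈ 0.602.

d(taxon1,taxon2) = 1.141, d(taxon1,taxon3) = 0.602, d(taxon2,taxon3) = 0.602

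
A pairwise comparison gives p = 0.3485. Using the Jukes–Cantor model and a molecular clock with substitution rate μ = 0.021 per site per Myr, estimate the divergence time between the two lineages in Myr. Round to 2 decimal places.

d = −(3/4) ln(1 − 4p/3) = −0.75 ln(1 − 0.464667) = −0.75 ln(0.535333)
  = −0.75 × (-0.624866) = 0.468650 substitutions/site.
Under a molecular clock d = 2μt, so t = d/(2μ) = 0.468650 / (2 × 0.021) = 11.16 Myr.

11.16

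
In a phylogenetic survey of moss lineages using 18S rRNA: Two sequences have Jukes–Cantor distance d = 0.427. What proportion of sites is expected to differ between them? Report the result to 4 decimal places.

p = (3/4)(1 − e^(−4d/3)) = 0.75 × (1 − e^(-0.569333)) = 0.75 × (1 − 0.565903) = 0.325573.

0.3256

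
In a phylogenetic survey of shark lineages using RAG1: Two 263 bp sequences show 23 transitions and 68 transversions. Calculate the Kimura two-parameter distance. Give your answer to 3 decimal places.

P = 23/263 ≈ 0.087452 and Q = 68/263 ≈ 0.258555.
Under the Kimura two-parameter model, d = −½ ln(1 − 2P − Q) − ¼ ln(1 − 2Q).
1 − 2P − Q = 0.566541, giving −½ ln(0.566541) = 0.284103.
1 − 2Q = 0.48289, giving −¼ ln(0.48289) = 0.181992.
d = 0.284103 + 0.181992 = 0.466095.

0.466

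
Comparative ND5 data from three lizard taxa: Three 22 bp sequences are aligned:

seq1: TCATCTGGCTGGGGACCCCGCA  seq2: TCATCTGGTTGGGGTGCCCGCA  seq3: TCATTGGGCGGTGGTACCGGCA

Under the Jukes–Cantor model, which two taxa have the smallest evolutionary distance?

seq1 and seq2

seq1–seq2: 3/22 differ, p = 0.136, d = 0.151.
seq1–seq3: 7/22 differ, p = 0.318, d = 0.414.
seq2–seq3: 7/22 differ, p = 0.318, d = 0.414.
The smallest distance is between seq1 and seq2.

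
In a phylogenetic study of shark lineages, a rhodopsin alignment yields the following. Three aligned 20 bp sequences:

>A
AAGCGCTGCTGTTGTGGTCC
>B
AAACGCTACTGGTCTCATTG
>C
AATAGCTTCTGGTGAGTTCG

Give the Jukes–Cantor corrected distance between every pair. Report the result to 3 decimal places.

A–B: 8/20 sites differ → p = 0.4, d = −0.75 ln(1 − 0.533333) = 0.571605 ≈ 0.572.
A–C: 7/20 sites differ → p = 0.35, d = −0.75 ln(1 − 0.466667) = 0.471457 ≈ 0.471.
B–C: 8/20 sites differ → p = 0.4, d = −0.75 ln(1 − 0.533333) = 0.571605 ≈ 0.572.

d(A,B) = 0.572, d(A,C) = 0.471, d(B,C) = 0.572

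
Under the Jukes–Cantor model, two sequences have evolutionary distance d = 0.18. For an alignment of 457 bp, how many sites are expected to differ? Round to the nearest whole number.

73

Invert JC69: p = (3/4)(1 − e^(−4d/3)) = 0.75 × (1 − e^(-0.24)) = 0.75 × (1 − 0.786628) = 0.160029.
Expected differing sites = pL ≈ 0.160029 × 457 = 73.133253 ≈ 73.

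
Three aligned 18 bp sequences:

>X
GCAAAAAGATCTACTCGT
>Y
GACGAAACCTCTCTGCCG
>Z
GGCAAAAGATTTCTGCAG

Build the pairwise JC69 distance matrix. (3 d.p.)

d(X,Y) = 1.012, d(X,Z) = 0.673, d(Y,Z) = 0.441

X–Y: 10/18 sites differ → p ≈ 0.555556, d = −0.75 ln(1 − 0.740741) = 1.012446 ≈ 1.012.
X–Z: 8/18 sites differ → p ≈ 0.444444, d = −0.75 ln(1 − 0.592592) = 0.673455 ≈ 0.673.
Y–Z: 6/18 sites differ → p ≈ 0.333333, d = −0.75 ln(1 − 0.444444) = 0.440839 ≈ 0.441.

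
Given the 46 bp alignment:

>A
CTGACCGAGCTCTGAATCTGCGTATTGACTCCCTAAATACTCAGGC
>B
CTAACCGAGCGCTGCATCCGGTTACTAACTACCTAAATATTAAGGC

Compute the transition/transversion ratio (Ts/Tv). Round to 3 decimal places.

0.833

Transitions are A↔G and C↔T; transversions are all other mismatches.
Transitions: 5. Transversions: 6.
R = 5/6 = 0.833333… ≈ 0.833 (to 3 d.p.).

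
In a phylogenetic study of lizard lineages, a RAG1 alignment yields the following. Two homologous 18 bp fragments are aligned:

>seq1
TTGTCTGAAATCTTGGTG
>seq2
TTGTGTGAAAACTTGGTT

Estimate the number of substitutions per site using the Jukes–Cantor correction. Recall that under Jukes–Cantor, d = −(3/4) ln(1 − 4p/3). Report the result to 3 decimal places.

0.188

The sequences differ at 3 of 18 sites (5, 11, 18), so p = 3/18 ≈ 0.166667.
d = −(3/4) ln(1 − 4p/3) = −0.75 ln(1 − 0.222223) = −0.75 ln(0.777777)
  = −0.75 × (-0.251315) = 0.188486 substitutions/site.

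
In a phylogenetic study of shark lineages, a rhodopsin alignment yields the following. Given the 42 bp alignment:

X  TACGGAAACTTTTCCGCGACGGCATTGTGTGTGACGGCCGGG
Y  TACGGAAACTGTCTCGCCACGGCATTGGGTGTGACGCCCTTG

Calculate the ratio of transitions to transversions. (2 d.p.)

Transitions are A↔G and C↔T; transversions are all other mismatches.
Transitions: 2. Transversions: 6.
R = 2/6 = 0.333333… ≈ 0.33 (to 2 d.p.).

0.33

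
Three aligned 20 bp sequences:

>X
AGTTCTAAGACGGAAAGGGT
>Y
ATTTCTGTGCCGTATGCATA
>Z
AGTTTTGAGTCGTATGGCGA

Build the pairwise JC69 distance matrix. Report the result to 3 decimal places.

X–Y: 11/20 sites differ → p = 0.55, d = −0.75 ln(1 − 0.733333) = 0.991316 ≈ 0.991.
X–Z: 8/20 sites differ → p = 0.4, d = −0.75 ln(1 − 0.533333) = 0.571605 ≈ 0.572.
Y–Z: 7/20 sites differ → p = 0.35, d = −0.75 ln(1 − 0.466667) = 0.471457 ≈ 0.471.

d(X,Y) = 0.991, d(X,Z) = 0.572, d(Y,Z) = 0.471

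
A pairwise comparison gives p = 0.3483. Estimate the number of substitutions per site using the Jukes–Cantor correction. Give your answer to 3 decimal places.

d = −(3/4) ln(1 − 4p/3) = −0.75 ln(1 − 0.4644) = −0.75 ln(0.5356)
  = −0.75 × (-0.624368) = 0.468276 substitutions/site.

0.468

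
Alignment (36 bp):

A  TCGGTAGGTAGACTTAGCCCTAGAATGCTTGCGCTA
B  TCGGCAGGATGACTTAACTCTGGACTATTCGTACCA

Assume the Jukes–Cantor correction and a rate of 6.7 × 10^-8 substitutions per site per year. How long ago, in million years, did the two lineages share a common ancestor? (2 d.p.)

The sequences differ at 13 of 36 sites, so p = 13/36 ≈ 0.361111.
d = −(3/4) ln(1 − 4p/3) = −0.75 ln(1 − 0.481481) = −0.75 ln(0.518519)
  = −0.75 × (-0.656779) = 0.492584 substitutions/site.
Under a molecular clock d = 2μt, so t = d/(2μ) = 0.492584 / (2 × 6.7 × 10^-8) = 3.68 million years.

3.68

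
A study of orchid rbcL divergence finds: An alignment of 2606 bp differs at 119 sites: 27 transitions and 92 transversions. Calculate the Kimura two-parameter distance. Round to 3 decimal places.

0.047

P = 27/2606 ≈ 0.010361 and Q = 92/2606 ≈ 0.035303.
Under the Kimura two-parameter model, d = −½ ln(1 − 2P − Q) − ¼ ln(1 − 2Q).
1 − 2P − Q = 0.943975, giving −½ ln(0.943975) = 0.028828.
1 − 2Q = 0.929394, giving −¼ ln(0.929394) = 0.018306.
d = 0.028828 + 0.018306 = 0.047134.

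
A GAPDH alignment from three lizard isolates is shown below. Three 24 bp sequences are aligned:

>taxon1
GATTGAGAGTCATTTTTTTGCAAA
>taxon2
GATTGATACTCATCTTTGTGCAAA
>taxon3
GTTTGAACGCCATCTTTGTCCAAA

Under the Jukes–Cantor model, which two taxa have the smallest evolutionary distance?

taxon1 and taxon2

taxon1–taxon2: 4/24 differ, p = 0.167, d = 0.188.
taxon1–taxon3: 7/24 differ, p = 0.292, d = 0.369.
taxon2–taxon3: 6/24 differ, p = 0.250, d = 0.304.
The smallest distance is between taxon1 and taxon2.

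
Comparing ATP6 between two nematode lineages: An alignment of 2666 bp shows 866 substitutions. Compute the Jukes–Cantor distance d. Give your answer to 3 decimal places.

0.426

p = 866/2666 ≈ 0.324831.
d = −(3/4) ln(1 − 4p/3) = −0.75 ln(1 − 0.433108) = −0.75 ln(0.566892)
  = −0.75 × (-0.567586) = 0.425690 substitutions/site.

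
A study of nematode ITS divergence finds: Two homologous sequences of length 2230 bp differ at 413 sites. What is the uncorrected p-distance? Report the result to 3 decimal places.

0.185

p = 413/2230 = 0.185201… ≈ 0.185 (to 3 d.p.).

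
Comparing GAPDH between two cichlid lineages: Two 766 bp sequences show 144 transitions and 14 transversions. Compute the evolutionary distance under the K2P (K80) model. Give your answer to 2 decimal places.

0.26

P = 144/766 ≈ 0.18799 and Q = 14/766 ≈ 0.018277.
Under the Kimura two-parameter model, d = −½ ln(1 − 2P − Q) − ¼ ln(1 − 2Q).
1 − 2P − Q = 0.605743, giving −½ ln(0.605743) = 0.250650.
1 − 2Q = 0.963446, giving −¼ ln(0.963446) = 0.009310.
d = 0.250650 + 0.009310 = 0.259960.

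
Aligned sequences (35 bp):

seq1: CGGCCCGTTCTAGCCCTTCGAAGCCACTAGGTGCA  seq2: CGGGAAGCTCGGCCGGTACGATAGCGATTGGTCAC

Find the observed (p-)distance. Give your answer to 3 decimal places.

0.543

The sequences differ at 19 of 35 positions.
p = 19/35 = 0.542857… ≈ 0.543 (to 3 d.p.).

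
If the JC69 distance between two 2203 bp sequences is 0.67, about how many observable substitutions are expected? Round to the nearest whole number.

Invert JC69: p = (3/4)(1 − e^(−4d/3)) = 0.75 × (1 − e^(-0.893333)) = 0.75 × (1 − 0.409289) = 0.443033.
Expected differing sites = pL ≈ 0.443033 × 2203 = 976.001699 ≈ 976.

976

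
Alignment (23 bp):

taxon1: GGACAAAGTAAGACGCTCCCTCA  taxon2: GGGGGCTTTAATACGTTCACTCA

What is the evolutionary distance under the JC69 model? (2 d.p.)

The sequences differ at 9 of 23 sites (3, 4, 5, 6, 7, 8, 12, 16, 19), so p = 9/23 ≈ 0.391304.
d = −(3/4) ln(1 − 4p/3) = −0.75 ln(1 − 0.521739) = −0.75 ln(0.478261)
  = −0.75 × (-0.737599) = 0.553199 substitutions/site.

0.55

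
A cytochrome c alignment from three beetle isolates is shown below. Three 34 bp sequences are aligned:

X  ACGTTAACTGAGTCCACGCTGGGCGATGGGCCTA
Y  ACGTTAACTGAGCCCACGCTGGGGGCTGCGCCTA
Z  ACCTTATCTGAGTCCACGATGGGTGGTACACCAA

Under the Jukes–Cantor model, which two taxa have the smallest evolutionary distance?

X–Y: 4/34 differ, p = 0.118, d = 0.128.
X–Z: 9/34 differ, p = 0.265, d = 0.326.
Y–Z: 9/34 differ, p = 0.265, d = 0.326.
The smallest distance is between X and Y.

X and Y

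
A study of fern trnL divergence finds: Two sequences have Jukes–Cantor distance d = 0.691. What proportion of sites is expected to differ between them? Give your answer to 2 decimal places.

p = (3/4)(1 − e^(−4d/3)) = 0.75 × (1 − e^(-0.921333)) = 0.75 × (1 − 0.397988) = 0.451509.

0.45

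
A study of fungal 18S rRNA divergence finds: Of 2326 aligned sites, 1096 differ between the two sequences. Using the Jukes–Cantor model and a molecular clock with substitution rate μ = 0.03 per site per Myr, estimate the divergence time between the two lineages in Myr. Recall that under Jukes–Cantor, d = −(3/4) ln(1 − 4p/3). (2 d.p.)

p = 1096/2326 ≈ 0.471195.
d = −(3/4) ln(1 − 4p/3) = −0.75 ln(1 − 0.62826) = −0.75 ln(0.37174)
  = −0.75 × (-0.989561) = 0.742171 substitutions/site.
Under a molecular clock d = 2μt, so t = d/(2μ) = 0.742171 / (2 × 0.03) = 12.37 Myr.

12.37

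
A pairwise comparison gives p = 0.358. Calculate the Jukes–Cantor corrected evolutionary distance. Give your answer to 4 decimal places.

d = −(3/4) ln(1 − 4p/3) = −0.75 ln(1 − 0.477333) = −0.75 ln(0.522667)
  = −0.75 × (-0.648811) = 0.486608 substitutions/site.

0.4866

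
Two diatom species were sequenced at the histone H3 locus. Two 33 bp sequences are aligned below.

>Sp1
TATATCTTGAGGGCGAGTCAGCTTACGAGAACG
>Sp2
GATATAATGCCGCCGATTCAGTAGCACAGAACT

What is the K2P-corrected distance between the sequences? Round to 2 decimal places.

Of 33 sites, 1 differences are transitions and 13 are transversions, so P = 1/33 ≈ 0.030303 and Q = 13/33 ≈ 0.393939.
Under the Kimura two-parameter model, d = −½ ln(1 − 2P − Q) − ¼ ln(1 − 2Q).
1 − 2P − Q = 0.545455, giving −½ ln(0.545455) = 0.303067.
1 − 2Q = 0.212122, giving −¼ ln(0.212122) = 0.387648.
d = 0.303067 + 0.387648 = 0.690715.

0.69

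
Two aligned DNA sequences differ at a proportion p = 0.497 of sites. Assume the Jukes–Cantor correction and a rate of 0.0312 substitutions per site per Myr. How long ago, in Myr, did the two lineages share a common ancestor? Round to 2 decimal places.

d = −(3/4) ln(1 − 4p/3) = −0.75 ln(1 − 0.662667) = −0.75 ln(0.337333)
  = −0.75 × (-1.086685) = 0.815014 substitutions/site.
Under a molecular clock d = 2μt, so t = d/(2μ) = 0.815014 / (2 × 0.0312) = 13.06 Myr.

13.06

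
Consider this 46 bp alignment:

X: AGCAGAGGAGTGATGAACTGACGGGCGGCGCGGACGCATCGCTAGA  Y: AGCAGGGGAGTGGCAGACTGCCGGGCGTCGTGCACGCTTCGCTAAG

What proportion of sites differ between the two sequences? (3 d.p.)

0.261

The sequences differ at 12 of 46 positions.
p = 12/46 = 0.260869… ≈ 0.261 (to 3 d.p.).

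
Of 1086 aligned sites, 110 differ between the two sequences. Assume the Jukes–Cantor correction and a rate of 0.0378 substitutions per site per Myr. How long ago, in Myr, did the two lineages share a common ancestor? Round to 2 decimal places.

1.44

p = 110/1086 ≈ 0.101289.
d = −(3/4) ln(1 − 4p/3) = −0.75 ln(1 − 0.135052) = −0.75 ln(0.864948)
  = −0.75 × (-0.145086) = 0.108815 substitutions/site.
Under a molecular clock d = 2μt, so t = d/(2μ) = 0.108815 / (2 × 0.0378) = 1.44 Myr.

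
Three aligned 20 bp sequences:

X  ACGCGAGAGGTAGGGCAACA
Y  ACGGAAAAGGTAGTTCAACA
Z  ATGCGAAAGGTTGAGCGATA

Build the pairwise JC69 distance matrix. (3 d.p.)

d(X,Y) = 0.304, d(X,Z) = 0.383, d(Y,Z) = 0.572

X–Y: 5/20 sites differ → p = 0.25, d = −0.75 ln(1 − 0.333333) = 0.304098 ≈ 0.304.
X–Z: 6/20 sites differ → p = 0.3, d = −0.75 ln(1 − 0.4) = 0.383119 ≈ 0.383.
Y–Z: 8/20 sites differ → p = 0.4, d = −0.75 ln(1 − 0.533333) = 0.571605 ≈ 0.572.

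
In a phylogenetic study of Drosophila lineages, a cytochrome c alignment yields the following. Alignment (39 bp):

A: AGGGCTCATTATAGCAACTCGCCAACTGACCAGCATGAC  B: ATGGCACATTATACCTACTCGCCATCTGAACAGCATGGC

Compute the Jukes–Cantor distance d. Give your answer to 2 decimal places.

The sequences differ at 7 of 39 sites (2, 6, 14, 16, 25, 30, 38), so p = 7/39 ≈ 0.179487.
d = −(3/4) ln(1 − 4p/3) = −0.75 ln(1 − 0.239316) = −0.75 ln(0.760684)
  = −0.75 × (-0.273537) = 0.205153 substitutions/site.

0.21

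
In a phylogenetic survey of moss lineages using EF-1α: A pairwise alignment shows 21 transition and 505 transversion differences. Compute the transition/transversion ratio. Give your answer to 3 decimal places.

0.042

R = 21/505 = 0.041584… ≈ 0.042 (to 3 d.p.).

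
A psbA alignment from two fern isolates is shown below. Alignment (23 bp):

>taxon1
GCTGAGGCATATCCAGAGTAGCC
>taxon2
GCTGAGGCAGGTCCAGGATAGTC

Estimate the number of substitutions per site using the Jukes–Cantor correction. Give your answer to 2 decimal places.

The sequences differ at 5 of 23 sites (10, 11, 17, 18, 22), so p = 5/23 ≈ 0.217391.
d = −(3/4) ln(1 − 4p/3) = −0.75 ln(1 − 0.289855) = −0.75 ln(0.710145)
  = −0.75 × (-0.342286) = 0.256715 substitutions/site.

0.26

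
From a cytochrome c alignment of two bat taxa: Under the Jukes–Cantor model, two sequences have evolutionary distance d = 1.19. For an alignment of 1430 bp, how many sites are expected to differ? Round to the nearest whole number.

853

Invert JC69: p = (3/4)(1 − e^(−4d/3)) = 0.75 × (1 − e^(-1.586667)) = 0.75 × (1 − 0.204606) = 0.596546.
Expected differing sites = pL ≈ 0.596546 × 1430 = 853.06078 ≈ 853.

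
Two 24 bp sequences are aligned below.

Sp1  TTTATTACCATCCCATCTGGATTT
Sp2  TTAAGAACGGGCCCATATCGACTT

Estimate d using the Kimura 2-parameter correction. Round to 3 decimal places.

0.525

Of 24 sites, 2 differences are transitions and 7 are transversions, so P = 2/24 ≈ 0.083333 and Q = 7/24 ≈ 0.291667.
Under the Kimura two-parameter model, d = −½ ln(1 − 2P − Q) − ¼ ln(1 − 2Q).
1 − 2P − Q = 0.541667, giving −½ ln(0.541667) = 0.306552.
1 − 2Q = 0.416666, giving −¼ ln(0.416666) = 0.218868.
d = 0.306552 + 0.218868 = 0.525420.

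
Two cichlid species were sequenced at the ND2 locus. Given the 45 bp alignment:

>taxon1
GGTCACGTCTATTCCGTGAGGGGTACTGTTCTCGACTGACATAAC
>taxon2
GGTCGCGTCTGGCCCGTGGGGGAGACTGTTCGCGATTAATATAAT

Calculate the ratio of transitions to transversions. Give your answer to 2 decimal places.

3.00

Transitions are A↔G and C↔T; transversions are all other mismatches.
Transitions: 9. Transversions: 3.
R = 9/3 = 3.00.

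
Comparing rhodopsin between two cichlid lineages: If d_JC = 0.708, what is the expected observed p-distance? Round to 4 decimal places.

p = (3/4)(1 − e^(−4d/3)) = 0.75 × (1 − e^(-0.944)) = 0.75 × (1 − 0.389068) = 0.458199.

0.4582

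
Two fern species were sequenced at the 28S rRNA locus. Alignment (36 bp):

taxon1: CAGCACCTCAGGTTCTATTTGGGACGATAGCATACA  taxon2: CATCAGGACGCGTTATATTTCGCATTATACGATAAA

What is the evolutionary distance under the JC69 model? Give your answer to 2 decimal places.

0.55

The sequences differ at 14 of 36 sites, so p = 14/36 ≈ 0.388889.
d = −(3/4) ln(1 − 4p/3) = −0.75 ln(1 − 0.518519) = −0.75 ln(0.481481)
  = −0.75 × (-0.730889) = 0.548167 substitutions/site.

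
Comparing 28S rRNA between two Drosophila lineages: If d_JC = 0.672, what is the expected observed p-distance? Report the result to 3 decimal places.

p = (3/4)(1 − e^(−4d/3)) = 0.75 × (1 − e^(-0.896)) = 0.75 × (1 − 0.408199) = 0.443851.

0.444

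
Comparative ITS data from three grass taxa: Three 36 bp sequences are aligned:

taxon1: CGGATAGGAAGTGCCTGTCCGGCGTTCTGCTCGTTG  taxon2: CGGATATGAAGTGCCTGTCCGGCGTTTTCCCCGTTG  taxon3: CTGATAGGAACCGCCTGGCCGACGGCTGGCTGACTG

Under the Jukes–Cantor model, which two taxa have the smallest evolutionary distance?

taxon1 and taxon2

taxon1–taxon2: 4/36 differ, p = 0.111, d = 0.120.
taxon1–taxon3: 12/36 differ, p = 0.333, d = 0.441.
taxon2–taxon3: 14/36 differ, p = 0.389, d = 0.548.
The smallest distance is between taxon1 and taxon2.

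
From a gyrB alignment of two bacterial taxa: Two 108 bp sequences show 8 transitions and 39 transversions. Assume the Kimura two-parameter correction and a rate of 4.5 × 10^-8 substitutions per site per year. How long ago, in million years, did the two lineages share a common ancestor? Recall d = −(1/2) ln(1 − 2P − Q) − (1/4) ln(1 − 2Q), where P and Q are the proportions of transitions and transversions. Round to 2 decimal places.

7.51

P = 8/108 ≈ 0.074074 and Q = 39/108 ≈ 0.361111.
Under the Kimura two-parameter model, d = −½ ln(1 − 2P − Q) − ¼ ln(1 − 2Q).
1 − 2P − Q = 0.490741, giving −½ ln(0.490741) = 0.355919.
1 − 2Q = 0.277778, giving −¼ ln(0.277778) = 0.320233.
d = 0.355919 + 0.320233 = 0.676152.
Under a molecular clock d = 2μt, so t = d/(2μ) = 0.676152 / (2 × 4.5 × 10^-8) = 7.51 million years.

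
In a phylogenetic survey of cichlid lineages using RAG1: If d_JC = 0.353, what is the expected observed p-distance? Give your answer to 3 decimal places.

0.282

p = (3/4)(1 − e^(−4d/3)) = 0.75 × (1 − e^(-0.470667)) = 0.75 × (1 − 0.624586) = 0.281561.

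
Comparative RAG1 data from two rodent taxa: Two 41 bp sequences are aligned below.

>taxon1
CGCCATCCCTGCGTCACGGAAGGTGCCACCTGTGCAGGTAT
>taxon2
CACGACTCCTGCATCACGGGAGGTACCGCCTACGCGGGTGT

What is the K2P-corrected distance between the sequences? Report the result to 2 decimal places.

0.42

Of 41 sites, 11 differences are transitions and 1 are transversions, so P = 11/41 ≈ 0.268293 and Q = 1/41 ≈ 0.02439.
Under the Kimura two-parameter model, d = −½ ln(1 − 2P − Q) − ¼ ln(1 − 2Q).
1 − 2P − Q = 0.439024, giving −½ ln(0.439024) = 0.411601.
1 − 2Q = 0.95122, giving −¼ ln(0.95122) = 0.012502.
d = 0.411601 + 0.012502 = 0.424103.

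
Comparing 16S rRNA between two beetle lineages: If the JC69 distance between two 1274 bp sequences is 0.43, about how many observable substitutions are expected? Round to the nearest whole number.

417

Invert JC69: p = (3/4)(1 − e^(−4d/3)) = 0.75 × (1 − e^(-0.573333)) = 0.75 × (1 − 0.563644) = 0.327267.
Expected differing sites = pL ≈ 0.327267 × 1274 = 416.938158 ≈ 417.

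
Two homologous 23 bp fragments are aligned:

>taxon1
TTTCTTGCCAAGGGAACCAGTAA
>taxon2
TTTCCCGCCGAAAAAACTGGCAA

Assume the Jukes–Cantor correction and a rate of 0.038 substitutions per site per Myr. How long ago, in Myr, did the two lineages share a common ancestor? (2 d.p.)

7.28

The sequences differ at 9 of 23 sites (5, 6, 10, 12, 13, 14, 18, 19, 21), so p = 9/23 ≈ 0.391304.
d = −(3/4) ln(1 − 4p/3) = −0.75 ln(1 − 0.521739) = −0.75 ln(0.478261)
  = −0.75 × (-0.737599) = 0.553199 substitutions/site.
Under a molecular clock d = 2μt, so t = d/(2μ) = 0.553199 / (2 × 0.038) = 7.28 Myr.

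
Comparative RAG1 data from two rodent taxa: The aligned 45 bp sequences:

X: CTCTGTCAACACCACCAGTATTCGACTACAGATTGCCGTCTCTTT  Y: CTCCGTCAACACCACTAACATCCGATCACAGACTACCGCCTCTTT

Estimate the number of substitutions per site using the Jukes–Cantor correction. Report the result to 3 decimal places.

The sequences differ at 10 of 45 sites (4, 16, 18, 19, 22, 26, 27, 33, 35, 39), so p = 10/45 ≈ 0.222222.
d = −(3/4) ln(1 − 4p/3) = −0.75 ln(1 − 0.296296) = −0.75 ln(0.703704)
  = −0.75 × (-0.351397) = 0.263548 substitutions/site.

0.264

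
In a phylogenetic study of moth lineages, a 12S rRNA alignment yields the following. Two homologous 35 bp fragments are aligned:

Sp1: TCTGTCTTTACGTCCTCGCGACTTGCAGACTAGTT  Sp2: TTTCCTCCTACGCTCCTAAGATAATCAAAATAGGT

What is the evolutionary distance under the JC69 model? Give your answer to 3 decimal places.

0.965

The sequences differ at 19 of 35 sites, so p = 19/35 ≈ 0.542857.
d = −(3/4) ln(1 − 4p/3) = −0.75 ln(1 − 0.723809) = −0.75 ln(0.276191)
  = −0.75 × (-1.286663) = 0.964997 substitutions/site.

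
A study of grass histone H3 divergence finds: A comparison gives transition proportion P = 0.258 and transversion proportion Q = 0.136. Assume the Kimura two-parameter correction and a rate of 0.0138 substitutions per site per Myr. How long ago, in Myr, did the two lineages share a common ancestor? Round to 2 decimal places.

22.00

Under the Kimura two-parameter model, d = −½ ln(1 − 2P − Q) − ¼ ln(1 − 2Q).
1 − 2P − Q = 0.348, giving −½ ln(0.348) = 0.527776.
1 − 2Q = 0.728, giving −¼ ln(0.728) = 0.079364.
d = 0.527776 + 0.079364 = 0.607140.
Under a molecular clock d = 2μt, so t = d/(2μ) = 0.607140 / (2 × 0.0138) = 22.00 Myr.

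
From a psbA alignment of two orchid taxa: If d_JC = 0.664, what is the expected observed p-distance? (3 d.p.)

0.441

p = (3/4)(1 − e^(−4d/3)) = 0.75 × (1 − e^(-0.885333)) = 0.75 × (1 − 0.412577) = 0.440567.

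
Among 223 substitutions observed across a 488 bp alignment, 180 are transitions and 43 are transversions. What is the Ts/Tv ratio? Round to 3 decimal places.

R = 180/43 = 4.186046… ≈ 4.186 (to 3 d.p.).

4.186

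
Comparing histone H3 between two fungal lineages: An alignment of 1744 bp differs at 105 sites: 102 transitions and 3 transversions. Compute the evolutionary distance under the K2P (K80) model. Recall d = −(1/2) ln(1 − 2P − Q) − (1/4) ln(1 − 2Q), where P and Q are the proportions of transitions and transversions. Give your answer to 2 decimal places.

P = 102/1744 ≈ 0.058486 and Q = 3/1744 ≈ 0.00172.
Under the Kimura two-parameter model, d = −½ ln(1 − 2P − Q) − ¼ ln(1 − 2Q).
1 − 2P − Q = 0.881308, giving −½ ln(0.881308) = 0.063174.
1 − 2Q = 0.99656, giving −¼ ln(0.99656) = 0.000861.
d = 0.063174 + 0.000861 = 0.064035.

0.06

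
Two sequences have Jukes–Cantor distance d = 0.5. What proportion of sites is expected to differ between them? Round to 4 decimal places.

p = (3/4)(1 − e^(−4d/3)) = 0.75 × (1 − e^(-0.666667)) = 0.75 × (1 − 0.513417) = 0.364937.

0.3649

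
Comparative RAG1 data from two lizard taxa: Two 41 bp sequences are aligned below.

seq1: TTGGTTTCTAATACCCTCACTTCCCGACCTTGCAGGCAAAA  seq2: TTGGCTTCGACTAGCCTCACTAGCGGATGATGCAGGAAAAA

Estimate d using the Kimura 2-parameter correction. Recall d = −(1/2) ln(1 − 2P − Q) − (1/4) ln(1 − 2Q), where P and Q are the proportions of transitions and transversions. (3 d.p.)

Of 41 sites, 2 differences are transitions and 9 are transversions, so P = 2/41 ≈ 0.04878 and Q = 9/41 ≈ 0.219512.
Under the Kimura two-parameter model, d = −½ ln(1 − 2P − Q) − ¼ ln(1 − 2Q).
1 − 2P − Q = 0.682928, giving −½ ln(0.682928) = 0.190683.
1 − 2Q = 0.560976, giving −¼ ln(0.560976) = 0.144519.
d = 0.190683 + 0.144519 = 0.335202.

0.335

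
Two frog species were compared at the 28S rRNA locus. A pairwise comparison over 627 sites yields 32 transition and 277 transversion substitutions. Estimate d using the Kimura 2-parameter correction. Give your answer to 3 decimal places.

P = 32/627 ≈ 0.051037 and Q = 277/627 ≈ 0.441786.
Under the Kimura two-parameter model, d = −½ ln(1 − 2P − Q) − ¼ ln(1 − 2Q).
1 − 2P − Q = 0.45614, giving −½ ln(0.45614) = 0.392478.
1 − 2Q = 0.116428, giving −¼ ln(0.116428) = 0.537621.
d = 0.392478 + 0.537621 = 0.930099.

0.930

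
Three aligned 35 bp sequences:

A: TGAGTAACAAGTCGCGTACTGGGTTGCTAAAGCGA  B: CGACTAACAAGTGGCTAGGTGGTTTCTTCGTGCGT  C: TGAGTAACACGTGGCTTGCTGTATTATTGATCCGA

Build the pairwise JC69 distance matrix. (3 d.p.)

d(A,B) = 0.572, d(A,C) = 0.407, d(B,C) = 0.458

A–B: 14/35 sites differ → p = 0.4, d = −0.75 ln(1 − 0.533333) = 0.571605 ≈ 0.572.
A–C: 11/35 sites differ → p ≈ 0.314286, d = −0.75 ln(1 − 0.419048) = 0.407315 ≈ 0.407.
B–C: 12/35 sites differ → p ≈ 0.342857, d = −0.75 ln(1 − 0.457143) = 0.458182 ≈ 0.458.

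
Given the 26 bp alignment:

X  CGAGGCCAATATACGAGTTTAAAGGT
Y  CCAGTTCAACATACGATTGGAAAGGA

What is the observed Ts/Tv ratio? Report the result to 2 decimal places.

0.33

Transitions are A↔G and C↔T; transversions are all other mismatches.
Transitions: 2. Transversions: 6.
R = 2/6 = 0.333333… ≈ 0.33 (to 2 d.p.).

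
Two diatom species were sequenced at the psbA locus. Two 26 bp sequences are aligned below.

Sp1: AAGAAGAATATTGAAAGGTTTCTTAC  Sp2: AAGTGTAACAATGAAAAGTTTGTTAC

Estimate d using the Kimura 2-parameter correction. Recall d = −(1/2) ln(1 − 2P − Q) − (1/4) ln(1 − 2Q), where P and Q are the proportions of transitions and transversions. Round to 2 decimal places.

0.33

Of 26 sites, 3 differences are transitions and 4 are transversions, so P = 3/26 ≈ 0.115385 and Q = 4/26 ≈ 0.153846.
Under the Kimura two-parameter model, d = −½ ln(1 − 2P − Q) − ¼ ln(1 − 2Q).
1 − 2P − Q = 0.615384, giving −½ ln(0.615384) = 0.242754.
1 − 2Q = 0.692308, giving −¼ ln(0.692308) = 0.091931.
d = 0.242754 + 0.091931 = 0.334685.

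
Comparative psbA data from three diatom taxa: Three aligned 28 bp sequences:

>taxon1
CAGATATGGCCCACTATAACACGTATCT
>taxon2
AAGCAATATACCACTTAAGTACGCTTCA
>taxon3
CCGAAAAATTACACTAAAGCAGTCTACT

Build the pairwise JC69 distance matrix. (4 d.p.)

taxon1–taxon2: 13/28 sites differ → p ≈ 0.464286, d = −0.75 ln(1 − 0.619048) = 0.723811 ≈ 0.7238.
taxon1–taxon3: 14/28 sites differ → p = 0.5, d = −0.75 ln(1 − 0.666667) = 0.823960 ≈ 0.8240.
taxon2–taxon3: 12/28 sites differ → p ≈ 0.428571, d = −0.75 ln(1 − 0.571428) = 0.635472 ≈ 0.6355.

d(taxon1,taxon2) = 0.7238, d(taxon1,taxon3) = 0.8240, d(taxon2,taxon3) = 0.6355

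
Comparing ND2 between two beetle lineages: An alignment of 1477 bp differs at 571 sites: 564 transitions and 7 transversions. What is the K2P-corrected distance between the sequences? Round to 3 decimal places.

P = 564/1477 ≈ 0.381855 and Q = 7/1477 ≈ 0.004739.
Under the Kimura two-parameter model, d = −½ ln(1 − 2P − Q) − ¼ ln(1 − 2Q).
1 − 2P − Q = 0.231551, giving −½ ln(0.231551) = 0.731478.
1 − 2Q = 0.990522, giving −¼ ln(0.990522) = 0.002381.
d = 0.731478 + 0.002381 = 0.733859.

0.734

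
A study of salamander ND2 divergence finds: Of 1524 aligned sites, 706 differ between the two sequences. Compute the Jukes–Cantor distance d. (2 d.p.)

p = 706/1524 ≈ 0.463255.
d = −(3/4) ln(1 − 4p/3) = −0.75 ln(1 − 0.617673) = −0.75 ln(0.382327)
  = −0.75 × (-0.961479) = 0.721109 substitutions/site.

0.72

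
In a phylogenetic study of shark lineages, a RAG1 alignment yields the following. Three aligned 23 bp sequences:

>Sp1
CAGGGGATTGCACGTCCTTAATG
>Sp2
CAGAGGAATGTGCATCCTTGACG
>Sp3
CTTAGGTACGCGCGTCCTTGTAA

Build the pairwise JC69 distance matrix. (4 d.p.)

Sp1–Sp2: 7/23 sites differ → p ≈ 0.304348, d = −0.75 ln(1 − 0.405797) = 0.390401 ≈ 0.3904.
Sp1–Sp3: 11/23 sites differ → p ≈ 0.478261, d = −0.75 ln(1 − 0.637681) = 0.761423 ≈ 0.7614.
Sp2–Sp3: 9/23 sites differ → p ≈ 0.391304, d = −0.75 ln(1 − 0.521739) = 0.553199 ≈ 0.5532.

d(Sp1,Sp2) = 0.3904, d(Sp1,Sp3) = 0.7614, d(Sp2,Sp3) = 0.5532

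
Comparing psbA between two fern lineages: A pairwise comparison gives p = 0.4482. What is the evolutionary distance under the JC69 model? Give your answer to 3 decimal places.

d = −(3/4) ln(1 − 4p/3) = −0.75 ln(1 − 0.5976) = −0.75 ln(0.4024)
  = −0.75 × (-0.910309) = 0.682732 substitutions/site.

0.683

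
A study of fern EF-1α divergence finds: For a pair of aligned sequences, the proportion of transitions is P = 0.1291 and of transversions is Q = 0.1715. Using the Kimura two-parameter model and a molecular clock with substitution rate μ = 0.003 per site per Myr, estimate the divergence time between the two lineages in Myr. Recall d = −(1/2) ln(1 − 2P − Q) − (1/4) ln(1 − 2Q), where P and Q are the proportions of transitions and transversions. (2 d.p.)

64.30

Under the Kimura two-parameter model, d = −½ ln(1 − 2P − Q) − ¼ ln(1 − 2Q).
1 − 2P − Q = 0.5703, giving −½ ln(0.5703) = 0.280796.
1 − 2Q = 0.657, giving −¼ ln(0.657) = 0.105018.
d = 0.280796 + 0.105018 = 0.385814.
Under a molecular clock d = 2μt, so t = d/(2μ) = 0.385814 / (2 × 0.003) = 64.30 Myr.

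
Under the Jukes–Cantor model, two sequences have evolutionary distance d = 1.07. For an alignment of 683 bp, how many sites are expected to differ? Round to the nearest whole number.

389

Invert JC69: p = (3/4)(1 − e^(−4d/3)) = 0.75 × (1 − e^(-1.426667)) = 0.75 × (1 − 0.240108) = 0.569919.
Expected differing sites = pL ≈ 0.569919 × 683 = 389.254677 ≈ 389.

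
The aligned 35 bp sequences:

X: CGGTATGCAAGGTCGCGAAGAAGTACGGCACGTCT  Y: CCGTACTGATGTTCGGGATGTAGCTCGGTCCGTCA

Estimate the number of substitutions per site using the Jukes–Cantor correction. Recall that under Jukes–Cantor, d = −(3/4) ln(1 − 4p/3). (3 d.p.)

0.572

The sequences differ at 14 of 35 sites, so p = 14/35 = 0.4.
d = −(3/4) ln(1 − 4p/3) = −0.75 ln(1 − 0.533333) = −0.75 ln(0.466667)
  = −0.75 × (-0.762139) = 0.571604 substitutions/site.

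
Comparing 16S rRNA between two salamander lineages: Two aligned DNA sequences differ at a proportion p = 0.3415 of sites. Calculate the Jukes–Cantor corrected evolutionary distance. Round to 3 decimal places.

d = −(3/4) ln(1 − 4p/3) = −0.75 ln(1 − 0.455333) = −0.75 ln(0.544667)
  = −0.75 × (-0.607581) = 0.455686 substitutions/site.

0.456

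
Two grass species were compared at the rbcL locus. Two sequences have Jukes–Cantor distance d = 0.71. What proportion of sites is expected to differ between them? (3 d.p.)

0.459

p = (3/4)(1 − e^(−4d/3)) = 0.75 × (1 − e^(-0.946667)) = 0.75 × (1 − 0.388032) = 0.458976.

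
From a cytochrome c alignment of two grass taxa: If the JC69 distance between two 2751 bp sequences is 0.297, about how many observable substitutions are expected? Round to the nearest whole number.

675

Invert JC69: p = (3/4)(1 − e^(−4d/3)) = 0.75 × (1 − e^(-0.396)) = 0.75 × (1 − 0.673007) = 0.245245.
Expected differing sites = pL ≈ 0.245245 × 2751 = 674.668995 ≈ 675.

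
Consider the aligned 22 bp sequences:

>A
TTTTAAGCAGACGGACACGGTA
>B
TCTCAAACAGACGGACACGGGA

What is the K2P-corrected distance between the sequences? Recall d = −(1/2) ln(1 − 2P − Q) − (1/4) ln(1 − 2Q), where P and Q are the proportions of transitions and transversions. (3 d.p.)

0.215

Of 22 sites, 3 differences are transitions and 1 are transversions, so P = 3/22 ≈ 0.136364 and Q = 1/22 ≈ 0.045455.
Under the Kimura two-parameter model, d = −½ ln(1 − 2P − Q) − ¼ ln(1 − 2Q).
1 − 2P − Q = 0.681817, giving −½ ln(0.681817) = 0.191497.
1 − 2Q = 0.90909, giving −¼ ln(0.90909) = 0.023828.
d = 0.191497 + 0.023828 = 0.215325.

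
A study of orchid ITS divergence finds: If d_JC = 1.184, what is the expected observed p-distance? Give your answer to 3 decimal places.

0.595

p = (3/4)(1 − e^(−4d/3)) = 0.75 × (1 − e^(-1.578667)) = 0.75 × (1 − 0.206250) = 0.595313.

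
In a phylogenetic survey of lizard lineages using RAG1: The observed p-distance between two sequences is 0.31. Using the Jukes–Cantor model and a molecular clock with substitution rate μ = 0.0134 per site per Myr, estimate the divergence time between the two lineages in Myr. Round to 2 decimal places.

d = −(3/4) ln(1 − 4p/3) = −0.75 ln(1 − 0.413333) = −0.75 ln(0.586667)
  = −0.75 × (-0.533298) = 0.399974 substitutions/site.
Under a molecular clock d = 2μt, so t = d/(2μ) = 0.399974 / (2 × 0.0134) = 14.92 Myr.

14.92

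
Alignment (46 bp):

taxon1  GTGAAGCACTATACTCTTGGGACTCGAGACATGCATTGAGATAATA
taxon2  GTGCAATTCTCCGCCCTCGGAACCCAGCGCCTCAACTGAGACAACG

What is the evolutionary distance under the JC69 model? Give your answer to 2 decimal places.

0.76

The sequences differ at 22 of 46 sites, so p = 22/46 ≈ 0.478261.
d = −(3/4) ln(1 − 4p/3) = −0.75 ln(1 − 0.637681) = −0.75 ln(0.362319)
  = −0.75 × (-1.015230) = 0.761423 substitutions/site.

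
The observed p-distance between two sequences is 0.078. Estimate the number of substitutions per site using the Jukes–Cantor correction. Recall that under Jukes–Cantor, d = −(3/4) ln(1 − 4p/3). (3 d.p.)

0.082

d = −(3/4) ln(1 − 4p/3) = −0.75 ln(1 − 0.104) = −0.75 ln(0.896)
  = −0.75 × (-0.109815) = 0.082361 substitutions/site.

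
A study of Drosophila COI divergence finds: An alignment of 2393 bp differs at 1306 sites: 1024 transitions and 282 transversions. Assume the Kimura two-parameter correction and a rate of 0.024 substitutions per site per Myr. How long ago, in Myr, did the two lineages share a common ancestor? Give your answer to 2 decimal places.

39.29

P = 1024/2393 ≈ 0.427915 and Q = 282/2393 ≈ 0.117844.
Under the Kimura two-parameter model, d = −½ ln(1 − 2P − Q) − ¼ ln(1 − 2Q).
1 − 2P − Q = 0.026326, giving −½ ln(0.026326) = 1.818599.
1 − 2Q = 0.764312, giving −¼ ln(0.764312) = 0.067195.
d = 1.818599 + 0.067195 = 1.885794.
Under a molecular clock d = 2μt, so t = d/(2μ) = 1.885794 / (2 × 0.024) = 39.29 Myr.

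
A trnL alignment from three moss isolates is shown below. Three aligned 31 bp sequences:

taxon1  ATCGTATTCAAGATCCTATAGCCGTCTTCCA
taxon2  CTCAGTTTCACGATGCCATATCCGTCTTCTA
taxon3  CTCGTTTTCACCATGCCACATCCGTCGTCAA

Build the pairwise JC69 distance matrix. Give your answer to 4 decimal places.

taxon1–taxon2: 9/31 sites differ → p ≈ 0.290323, d = −0.75 ln(1 − 0.387097) = 0.367161 ≈ 0.3672.
taxon1–taxon3: 10/31 sites differ → p ≈ 0.322581, d = −0.75 ln(1 − 0.430108) = 0.421731 ≈ 0.4217.
taxon2–taxon3: 6/31 sites differ → p ≈ 0.193548, d = −0.75 ln(1 − 0.258064) = 0.223869 ≈ 0.2239.

d(taxon1,taxon2) = 0.3672, d(taxon1,taxon3) = 0.4217, d(taxon2,taxon3) = 0.2239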